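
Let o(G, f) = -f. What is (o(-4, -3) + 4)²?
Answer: 49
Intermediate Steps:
(o(-4, -3) + 4)² = (-1*(-3) + 4)² = (3 + 4)² = 7² = 49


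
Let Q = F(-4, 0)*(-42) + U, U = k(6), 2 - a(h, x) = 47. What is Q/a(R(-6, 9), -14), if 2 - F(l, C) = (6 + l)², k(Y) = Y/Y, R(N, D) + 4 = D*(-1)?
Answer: -17/9 ≈ -1.8889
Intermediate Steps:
R(N, D) = -4 - D (R(N, D) = -4 + D*(-1) = -4 - D)
a(h, x) = -45 (a(h, x) = 2 - 1*47 = 2 - 47 = -45)
k(Y) = 1
F(l, C) = 2 - (6 + l)²
U = 1
Q = 85 (Q = (2 - (6 - 4)²)*(-42) + 1 = (2 - 1*2²)*(-42) + 1 = (2 - 1*4)*(-42) + 1 = (2 - 4)*(-42) + 1 = -2*(-42) + 1 = 84 + 1 = 85)
Q/a(R(-6, 9), -14) = 85/(-45) = 85*(-1/45) = -17/9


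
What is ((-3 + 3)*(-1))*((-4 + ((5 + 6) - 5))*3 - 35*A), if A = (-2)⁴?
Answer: 0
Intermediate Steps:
A = 16
((-3 + 3)*(-1))*((-4 + ((5 + 6) - 5))*3 - 35*A) = ((-3 + 3)*(-1))*((-4 + ((5 + 6) - 5))*3 - 35*16) = (0*(-1))*((-4 + (11 - 5))*3 - 560) = 0*((-4 + 6)*3 - 560) = 0*(2*3 - 560) = 0*(6 - 560) = 0*(-554) = 0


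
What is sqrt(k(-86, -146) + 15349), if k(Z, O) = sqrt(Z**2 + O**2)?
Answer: sqrt(15349 + 2*sqrt(7178)) ≈ 124.57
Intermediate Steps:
k(Z, O) = sqrt(O**2 + Z**2)
sqrt(k(-86, -146) + 15349) = sqrt(sqrt((-146)**2 + (-86)**2) + 15349) = sqrt(sqrt(21316 + 7396) + 15349) = sqrt(sqrt(28712) + 15349) = sqrt(2*sqrt(7178) + 15349) = sqrt(15349 + 2*sqrt(7178))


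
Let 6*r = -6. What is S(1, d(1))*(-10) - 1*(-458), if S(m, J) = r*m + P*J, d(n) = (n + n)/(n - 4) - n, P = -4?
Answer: 1204/3 ≈ 401.33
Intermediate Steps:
r = -1 (r = (⅙)*(-6) = -1)
d(n) = -n + 2*n/(-4 + n) (d(n) = (2*n)/(-4 + n) - n = 2*n/(-4 + n) - n = -n + 2*n/(-4 + n))
S(m, J) = -m - 4*J
S(1, d(1))*(-10) - 1*(-458) = (-1*1 - 4*(6 - 1*1)/(-4 + 1))*(-10) - 1*(-458) = (-1 - 4*(6 - 1)/(-3))*(-10) + 458 = (-1 - 4*(-1)*5/3)*(-10) + 458 = (-1 - 4*(-5/3))*(-10) + 458 = (-1 + 20/3)*(-10) + 458 = (17/3)*(-10) + 458 = -170/3 + 458 = 1204/3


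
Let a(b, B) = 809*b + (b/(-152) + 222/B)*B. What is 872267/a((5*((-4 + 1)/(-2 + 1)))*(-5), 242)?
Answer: -66292292/4585353 ≈ -14.457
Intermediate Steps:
a(b, B) = 809*b + B*(222/B - b/152) (a(b, B) = 809*b + (b*(-1/152) + 222/B)*B = 809*b + (-b/152 + 222/B)*B = 809*b + (222/B - b/152)*B = 809*b + B*(222/B - b/152))
872267/a((5*((-4 + 1)/(-2 + 1)))*(-5), 242) = 872267/(222 + 809*((5*((-4 + 1)/(-2 + 1)))*(-5)) - 1/152*242*(5*((-4 + 1)/(-2 + 1)))*(-5)) = 872267/(222 + 809*((5*(-3/(-1)))*(-5)) - 1/152*242*(5*(-3/(-1)))*(-5)) = 872267/(222 + 809*((5*(-3*(-1)))*(-5)) - 1/152*242*(5*(-3*(-1)))*(-5)) = 872267/(222 + 809*((5*3)*(-5)) - 1/152*242*(5*3)*(-5)) = 872267/(222 + 809*(15*(-5)) - 1/152*242*15*(-5)) = 872267/(222 + 809*(-75) - 1/152*242*(-75)) = 872267/(222 - 60675 + 9075/76) = 872267/(-4585353/76) = 872267*(-76/4585353) = -66292292/4585353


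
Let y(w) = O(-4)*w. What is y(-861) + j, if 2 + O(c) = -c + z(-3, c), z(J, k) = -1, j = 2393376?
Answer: 2392515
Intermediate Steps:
O(c) = -3 - c (O(c) = -2 + (-c - 1) = -2 + (-1 - c) = -3 - c)
y(w) = w (y(w) = (-3 - 1*(-4))*w = (-3 + 4)*w = 1*w = w)
y(-861) + j = -861 + 2393376 = 2392515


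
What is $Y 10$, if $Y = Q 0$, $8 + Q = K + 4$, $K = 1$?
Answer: $0$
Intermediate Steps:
$Q = -3$ ($Q = -8 + \left(1 + 4\right) = -8 + 5 = -3$)
$Y = 0$ ($Y = \left(-3\right) 0 = 0$)
$Y 10 = 0 \cdot 10 = 0$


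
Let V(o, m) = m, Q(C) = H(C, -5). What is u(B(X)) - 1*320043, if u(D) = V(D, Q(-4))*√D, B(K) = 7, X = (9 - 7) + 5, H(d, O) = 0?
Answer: -320043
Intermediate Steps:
Q(C) = 0
X = 7 (X = 2 + 5 = 7)
u(D) = 0 (u(D) = 0*√D = 0)
u(B(X)) - 1*320043 = 0 - 1*320043 = 0 - 320043 = -320043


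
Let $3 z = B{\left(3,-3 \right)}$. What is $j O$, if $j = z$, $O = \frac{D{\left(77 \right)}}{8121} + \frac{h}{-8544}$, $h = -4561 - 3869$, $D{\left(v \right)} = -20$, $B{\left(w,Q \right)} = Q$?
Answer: $- \frac{11381525}{11564304} \approx -0.98419$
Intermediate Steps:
$h = -8430$ ($h = -4561 - 3869 = -8430$)
$z = -1$ ($z = \frac{1}{3} \left(-3\right) = -1$)
$O = \frac{11381525}{11564304}$ ($O = - \frac{20}{8121} - \frac{8430}{-8544} = \left(-20\right) \frac{1}{8121} - - \frac{1405}{1424} = - \frac{20}{8121} + \frac{1405}{1424} = \frac{11381525}{11564304} \approx 0.98419$)
$j = -1$
$j O = \left(-1\right) \frac{11381525}{11564304} = - \frac{11381525}{11564304}$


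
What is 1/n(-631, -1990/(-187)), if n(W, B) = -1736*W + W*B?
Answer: 187/203587102 ≈ 9.1853e-7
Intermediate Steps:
n(W, B) = -1736*W + B*W
1/n(-631, -1990/(-187)) = 1/(-631*(-1736 - 1990/(-187))) = 1/(-631*(-1736 - 1990*(-1/187))) = 1/(-631*(-1736 + 1990/187)) = 1/(-631*(-322642/187)) = 1/(203587102/187) = 187/203587102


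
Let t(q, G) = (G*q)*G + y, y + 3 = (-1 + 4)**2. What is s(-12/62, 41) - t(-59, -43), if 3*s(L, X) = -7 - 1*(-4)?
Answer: 109084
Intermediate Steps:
y = 6 (y = -3 + (-1 + 4)**2 = -3 + 3**2 = -3 + 9 = 6)
t(q, G) = 6 + q*G**2 (t(q, G) = (G*q)*G + 6 = q*G**2 + 6 = 6 + q*G**2)
s(L, X) = -1 (s(L, X) = (-7 - 1*(-4))/3 = (-7 + 4)/3 = (1/3)*(-3) = -1)
s(-12/62, 41) - t(-59, -43) = -1 - (6 - 59*(-43)**2) = -1 - (6 - 59*1849) = -1 - (6 - 109091) = -1 - 1*(-109085) = -1 + 109085 = 109084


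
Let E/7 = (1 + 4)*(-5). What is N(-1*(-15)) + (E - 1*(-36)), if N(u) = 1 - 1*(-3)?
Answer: -135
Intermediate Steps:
N(u) = 4 (N(u) = 1 + 3 = 4)
E = -175 (E = 7*((1 + 4)*(-5)) = 7*(5*(-5)) = 7*(-25) = -175)
N(-1*(-15)) + (E - 1*(-36)) = 4 + (-175 - 1*(-36)) = 4 + (-175 + 36) = 4 - 139 = -135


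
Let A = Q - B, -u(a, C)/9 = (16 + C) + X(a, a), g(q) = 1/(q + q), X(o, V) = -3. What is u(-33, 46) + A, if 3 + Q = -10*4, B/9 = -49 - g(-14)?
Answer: -3733/28 ≈ -133.32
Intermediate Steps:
g(q) = 1/(2*q)
u(a, C) = -117 - 9*C (u(a, C) = -9*((16 + C) - 3) = -9*(13 + C) = -117 - 9*C)
B = -12339/28 (B = 9*(-49 - 1/(2*(-14))) = 9*(-49 - (-1)/(2*14)) = 9*(-49 - 1*(-1/28)) = 9*(-49 + 1/28) = 9*(-1371/28) = -12339/28 ≈ -440.68)
Q = -43 (Q = -3 - 10*4 = -3 - 40 = -43)
A = 11135/28 (A = -43 - 1*(-12339/28) = -43 + 12339/28 = 11135/28 ≈ 397.68)
u(-33, 46) + A = (-117 - 9*46) + 11135/28 = (-117 - 414) + 11135/28 = -531 + 11135/28 = -3733/28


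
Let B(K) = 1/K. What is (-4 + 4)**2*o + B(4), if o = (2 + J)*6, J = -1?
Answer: 1/4 ≈ 0.25000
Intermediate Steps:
o = 6 (o = (2 - 1)*6 = 1*6 = 6)
(-4 + 4)**2*o + B(4) = (-4 + 4)**2*6 + 1/4 = 0**2*6 + 1/4 = 0*6 + 1/4 = 0 + 1/4 = 1/4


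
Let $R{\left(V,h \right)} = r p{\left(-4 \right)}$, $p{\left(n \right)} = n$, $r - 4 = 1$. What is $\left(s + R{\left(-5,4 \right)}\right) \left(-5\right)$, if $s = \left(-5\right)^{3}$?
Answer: $725$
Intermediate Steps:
$r = 5$ ($r = 4 + 1 = 5$)
$R{\left(V,h \right)} = -20$ ($R{\left(V,h \right)} = 5 \left(-4\right) = -20$)
$s = -125$
$\left(s + R{\left(-5,4 \right)}\right) \left(-5\right) = \left(-125 - 20\right) \left(-5\right) = \left(-145\right) \left(-5\right) = 725$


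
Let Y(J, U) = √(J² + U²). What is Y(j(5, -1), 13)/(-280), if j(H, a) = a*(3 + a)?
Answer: -√173/280 ≈ -0.046975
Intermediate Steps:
Y(j(5, -1), 13)/(-280) = √((-(3 - 1))² + 13²)/(-280) = √((-1*2)² + 169)*(-1/280) = √((-2)² + 169)*(-1/280) = √(4 + 169)*(-1/280) = √173*(-1/280) = -√173/280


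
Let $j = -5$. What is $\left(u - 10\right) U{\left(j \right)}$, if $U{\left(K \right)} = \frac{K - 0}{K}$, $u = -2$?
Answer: $-12$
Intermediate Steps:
$U{\left(K \right)} = 1$ ($U{\left(K \right)} = \frac{K + 0}{K} = \frac{K}{K} = 1$)
$\left(u - 10\right) U{\left(j \right)} = \left(-2 - 10\right) 1 = \left(-12\right) 1 = -12$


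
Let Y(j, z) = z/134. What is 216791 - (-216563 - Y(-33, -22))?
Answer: 29034707/67 ≈ 4.3335e+5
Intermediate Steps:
Y(j, z) = z/134 (Y(j, z) = z*(1/134) = z/134)
216791 - (-216563 - Y(-33, -22)) = 216791 - (-216563 - (-22)/134) = 216791 - (-216563 - 1*(-11/67)) = 216791 - (-216563 + 11/67) = 216791 - 1*(-14509710/67) = 216791 + 14509710/67 = 29034707/67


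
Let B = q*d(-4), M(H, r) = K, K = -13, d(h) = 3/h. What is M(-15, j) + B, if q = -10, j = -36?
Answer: -11/2 ≈ -5.5000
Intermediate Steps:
M(H, r) = -13
B = 15/2 (B = -30/(-4) = -30*(-1)/4 = -10*(-¾) = 15/2 ≈ 7.5000)
M(-15, j) + B = -13 + 15/2 = -11/2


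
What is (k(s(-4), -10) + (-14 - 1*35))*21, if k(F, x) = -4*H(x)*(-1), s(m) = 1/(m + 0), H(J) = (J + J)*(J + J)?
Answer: 32571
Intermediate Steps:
H(J) = 4*J**2 (H(J) = (2*J)*(2*J) = 4*J**2)
s(m) = 1/m
k(F, x) = 16*x**2 (k(F, x) = -16*x**2*(-1) = 16*x**2)
(k(s(-4), -10) + (-14 - 1*35))*21 = (16*(-10)**2 + (-14 - 1*35))*21 = (16*100 + (-14 - 35))*21 = (1600 - 49)*21 = 1551*21 = 32571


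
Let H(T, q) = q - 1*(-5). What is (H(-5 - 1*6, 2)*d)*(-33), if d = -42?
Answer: 9702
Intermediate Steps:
H(T, q) = 5 + q (H(T, q) = q + 5 = 5 + q)
(H(-5 - 1*6, 2)*d)*(-33) = ((5 + 2)*(-42))*(-33) = (7*(-42))*(-33) = -294*(-33) = 9702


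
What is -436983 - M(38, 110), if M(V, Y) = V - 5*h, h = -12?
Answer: -437081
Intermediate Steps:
M(V, Y) = 60 + V (M(V, Y) = V - 5*(-12) = V + 60 = 60 + V)
-436983 - M(38, 110) = -436983 - (60 + 38) = -436983 - 1*98 = -436983 - 98 = -437081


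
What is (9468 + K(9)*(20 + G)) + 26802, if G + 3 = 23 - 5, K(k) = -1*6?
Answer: 36060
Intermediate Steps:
K(k) = -6
G = 15 (G = -3 + (23 - 5) = -3 + 18 = 15)
(9468 + K(9)*(20 + G)) + 26802 = (9468 - 6*(20 + 15)) + 26802 = (9468 - 6*35) + 26802 = (9468 - 210) + 26802 = 9258 + 26802 = 36060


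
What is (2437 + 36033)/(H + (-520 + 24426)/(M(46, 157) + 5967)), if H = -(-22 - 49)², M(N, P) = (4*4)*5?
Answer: -232628090/30459021 ≈ -7.6374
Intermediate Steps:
M(N, P) = 80 (M(N, P) = 16*5 = 80)
H = -5041 (H = -1*(-71)² = -1*5041 = -5041)
(2437 + 36033)/(H + (-520 + 24426)/(M(46, 157) + 5967)) = (2437 + 36033)/(-5041 + (-520 + 24426)/(80 + 5967)) = 38470/(-5041 + 23906/6047) = 38470/(-30459021/6047) = 38470*(-6047/30459021) = -232628090/30459021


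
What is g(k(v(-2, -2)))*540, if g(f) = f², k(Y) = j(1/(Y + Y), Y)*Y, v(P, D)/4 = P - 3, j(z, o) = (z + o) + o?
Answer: 346032135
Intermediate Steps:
j(z, o) = z + 2*o (j(z, o) = (o + z) + o = z + 2*o)
v(P, D) = -12 + 4*P (v(P, D) = 4*(P - 3) = 4*(-3 + P) = -12 + 4*P)
k(Y) = Y*(1/(2*Y) + 2*Y) (k(Y) = (1/(Y + Y) + 2*Y)*Y = (1/(2*Y) + 2*Y)*Y = Y*(1/(2*Y) + 2*Y))
g(k(v(-2, -2)))*540 = (½ + 2*(-12 + 4*(-2))²)²*540 = (½ + 2*(-12 - 8)²)²*540 = (½ + 2*(-20)²)²*540 = (½ + 2*400)²*540 = (½ + 800)²*540 = (1601/2)²*540 = (2563201/4)*540 = 346032135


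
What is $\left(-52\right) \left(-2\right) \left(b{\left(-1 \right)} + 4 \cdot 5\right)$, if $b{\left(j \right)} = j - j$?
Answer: $2080$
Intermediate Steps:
$b{\left(j \right)} = 0$
$\left(-52\right) \left(-2\right) \left(b{\left(-1 \right)} + 4 \cdot 5\right) = \left(-52\right) \left(-2\right) \left(0 + 4 \cdot 5\right) = 104 \left(0 + 20\right) = 104 \cdot 20 = 2080$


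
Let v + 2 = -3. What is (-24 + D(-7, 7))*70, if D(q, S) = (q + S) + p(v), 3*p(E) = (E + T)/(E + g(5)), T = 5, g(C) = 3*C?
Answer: -1680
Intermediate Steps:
v = -5 (v = -2 - 3 = -5)
p(E) = (5 + E)/(3*(15 + E)) (p(E) = ((E + 5)/(E + 3*5))/3 = ((5 + E)/(E + 15))/3 = ((5 + E)/(15 + E))/3 = (5 + E)/(3*(15 + E)))
D(q, S) = S + q (D(q, S) = (q + S) + (5 - 5)/(3*(15 - 5)) = (S + q) + (⅓)*0/10 = (S + q) + (⅓)*(⅒)*0 = (S + q) + 0 = S + q)
(-24 + D(-7, 7))*70 = (-24 + (7 - 7))*70 = (-24 + 0)*70 = -24*70 = -1680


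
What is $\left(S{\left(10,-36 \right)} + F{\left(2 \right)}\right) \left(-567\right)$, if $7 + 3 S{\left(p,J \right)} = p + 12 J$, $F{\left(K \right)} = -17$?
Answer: $90720$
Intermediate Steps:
$S{\left(p,J \right)} = - \frac{7}{3} + 4 J + \frac{p}{3}$ ($S{\left(p,J \right)} = - \frac{7}{3} + \frac{p + 12 J}{3} = - \frac{7}{3} + \left(4 J + \frac{p}{3}\right) = - \frac{7}{3} + 4 J + \frac{p}{3}$)
$\left(S{\left(10,-36 \right)} + F{\left(2 \right)}\right) \left(-567\right) = \left(\left(- \frac{7}{3} + 4 \left(-36\right) + \frac{1}{3} \cdot 10\right) - 17\right) \left(-567\right) = \left(\left(- \frac{7}{3} - 144 + \frac{10}{3}\right) - 17\right) \left(-567\right) = \left(-143 - 17\right) \left(-567\right) = \left(-160\right) \left(-567\right) = 90720$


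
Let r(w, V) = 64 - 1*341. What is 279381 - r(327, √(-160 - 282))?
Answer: 279658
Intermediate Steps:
r(w, V) = -277 (r(w, V) = 64 - 341 = -277)
279381 - r(327, √(-160 - 282)) = 279381 - 1*(-277) = 279381 + 277 = 279658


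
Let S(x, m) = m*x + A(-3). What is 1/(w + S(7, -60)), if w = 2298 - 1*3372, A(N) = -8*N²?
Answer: -1/1566 ≈ -0.00063857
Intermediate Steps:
S(x, m) = -72 + m*x (S(x, m) = m*x - 8*(-3)² = m*x - 8*9 = m*x - 72 = -72 + m*x)
w = -1074 (w = 2298 - 3372 = -1074)
1/(w + S(7, -60)) = 1/(-1074 + (-72 - 60*7)) = 1/(-1074 + (-72 - 420)) = 1/(-1074 - 492) = 1/(-1566) = -1/1566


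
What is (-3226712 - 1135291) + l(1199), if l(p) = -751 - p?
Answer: -4363953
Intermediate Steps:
(-3226712 - 1135291) + l(1199) = (-3226712 - 1135291) + (-751 - 1*1199) = -4362003 + (-751 - 1199) = -4362003 - 1950 = -4363953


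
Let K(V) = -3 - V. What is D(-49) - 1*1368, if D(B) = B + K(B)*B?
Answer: -3671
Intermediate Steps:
D(B) = B + B*(-3 - B) (D(B) = B + (-3 - B)*B = B + B*(-3 - B))
D(-49) - 1*1368 = -1*(-49)*(2 - 49) - 1*1368 = -1*(-49)*(-47) - 1368 = -2303 - 1368 = -3671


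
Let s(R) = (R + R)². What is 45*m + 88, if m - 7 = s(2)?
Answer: 1123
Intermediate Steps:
s(R) = 4*R² (s(R) = (2*R)² = 4*R²)
m = 23 (m = 7 + 4*2² = 7 + 4*4 = 7 + 16 = 23)
45*m + 88 = 45*23 + 88 = 1035 + 88 = 1123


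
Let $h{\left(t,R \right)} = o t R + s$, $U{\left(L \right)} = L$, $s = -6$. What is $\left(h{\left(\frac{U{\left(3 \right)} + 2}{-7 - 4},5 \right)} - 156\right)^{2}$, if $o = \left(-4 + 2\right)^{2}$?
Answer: $\frac{3541924}{121} \approx 29272.0$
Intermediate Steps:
$o = 4$ ($o = \left(-2\right)^{2} = 4$)
$h{\left(t,R \right)} = -6 + 4 R t$ ($h{\left(t,R \right)} = 4 t R - 6 = 4 R t - 6 = -6 + 4 R t$)
$\left(h{\left(\frac{U{\left(3 \right)} + 2}{-7 - 4},5 \right)} - 156\right)^{2} = \left(\left(-6 + 4 \cdot 5 \frac{3 + 2}{-7 - 4}\right) - 156\right)^{2} = \left(\left(-6 + 4 \cdot 5 \frac{5}{-11}\right) - 156\right)^{2} = \left(\left(-6 + 4 \cdot 5 \cdot 5 \left(- \frac{1}{11}\right)\right) - 156\right)^{2} = \left(\left(-6 + 4 \cdot 5 \left(- \frac{5}{11}\right)\right) - 156\right)^{2} = \left(\left(-6 - \frac{100}{11}\right) - 156\right)^{2} = \left(- \frac{166}{11} - 156\right)^{2} = \left(- \frac{1882}{11}\right)^{2} = \frac{3541924}{121}$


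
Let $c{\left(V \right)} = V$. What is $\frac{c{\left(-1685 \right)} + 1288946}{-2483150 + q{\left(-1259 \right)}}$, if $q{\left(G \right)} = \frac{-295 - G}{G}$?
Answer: $- \frac{1620661599}{3126286814} \approx -0.5184$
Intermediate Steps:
$q{\left(G \right)} = \frac{-295 - G}{G}$
$\frac{c{\left(-1685 \right)} + 1288946}{-2483150 + q{\left(-1259 \right)}} = \frac{-1685 + 1288946}{-2483150 + \frac{-295 - -1259}{-1259}} = \frac{1287261}{-2483150 - \frac{-295 + 1259}{1259}} = \frac{1287261}{-2483150 - \frac{964}{1259}} = \frac{1287261}{- \frac{3126286814}{1259}} = 1287261 \left(- \frac{1259}{3126286814}\right) = - \frac{1620661599}{3126286814}$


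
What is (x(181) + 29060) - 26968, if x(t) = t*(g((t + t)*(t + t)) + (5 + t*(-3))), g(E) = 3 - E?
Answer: -23813707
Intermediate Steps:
x(t) = t*(8 - 4*t**2 - 3*t) (x(t) = t*((3 - (t + t)*(t + t)) + (5 + t*(-3))) = t*((3 - 2*t*2*t) + (5 - 3*t)) = t*((3 - 4*t**2) + (5 - 3*t)) = t*(8 - 4*t**2 - 3*t))
(x(181) + 29060) - 26968 = (181*(8 - 4*181**2 - 3*181) + 29060) - 26968 = (181*(8 - 4*32761 - 543) + 29060) - 26968 = (181*(8 - 131044 - 543) + 29060) - 26968 = (181*(-131579) + 29060) - 26968 = (-23815799 + 29060) - 26968 = -23786739 - 26968 = -23813707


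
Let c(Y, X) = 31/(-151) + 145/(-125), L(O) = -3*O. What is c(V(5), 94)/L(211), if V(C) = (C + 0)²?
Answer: 1718/796525 ≈ 0.0021569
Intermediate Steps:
V(C) = C²
c(Y, X) = -5154/3775 (c(Y, X) = 31*(-1/151) + 145*(-1/125) = -31/151 - 29/25 = -5154/3775)
c(V(5), 94)/L(211) = -5154/(3775*((-3*211))) = -5154/3775/(-633) = -5154/3775*(-1/633) = 1718/796525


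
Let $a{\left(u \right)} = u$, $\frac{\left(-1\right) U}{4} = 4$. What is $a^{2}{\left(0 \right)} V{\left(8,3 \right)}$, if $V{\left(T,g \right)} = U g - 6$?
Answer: $0$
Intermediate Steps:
$U = -16$ ($U = \left(-4\right) 4 = -16$)
$V{\left(T,g \right)} = -6 - 16 g$ ($V{\left(T,g \right)} = - 16 g - 6 = -6 - 16 g$)
$a^{2}{\left(0 \right)} V{\left(8,3 \right)} = 0^{2} \left(-6 - 48\right) = 0 \left(-6 - 48\right) = 0 \left(-54\right) = 0$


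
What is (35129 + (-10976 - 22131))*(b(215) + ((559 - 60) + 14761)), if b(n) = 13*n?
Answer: 36507210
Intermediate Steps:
(35129 + (-10976 - 22131))*(b(215) + ((559 - 60) + 14761)) = (35129 + (-10976 - 22131))*(13*215 + ((559 - 60) + 14761)) = (35129 - 33107)*(2795 + (499 + 14761)) = 2022*(2795 + 15260) = 2022*18055 = 36507210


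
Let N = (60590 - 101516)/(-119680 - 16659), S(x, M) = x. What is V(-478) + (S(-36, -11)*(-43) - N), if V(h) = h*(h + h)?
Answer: 62513571998/136339 ≈ 4.5852e+5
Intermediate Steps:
V(h) = 2*h² (V(h) = h*(2*h) = 2*h²)
N = 40926/136339 (N = -40926/(-136339) = -40926*(-1/136339) = 40926/136339 ≈ 0.30018)
V(-478) + (S(-36, -11)*(-43) - N) = 2*(-478)² + (-36*(-43) - 1*40926/136339) = 2*228484 + (1548 - 40926/136339) = 456968 + 211011846/136339 = 62513571998/136339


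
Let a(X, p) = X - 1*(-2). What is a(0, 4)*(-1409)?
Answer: -2818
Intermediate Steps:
a(X, p) = 2 + X (a(X, p) = X + 2 = 2 + X)
a(0, 4)*(-1409) = (2 + 0)*(-1409) = 2*(-1409) = -2818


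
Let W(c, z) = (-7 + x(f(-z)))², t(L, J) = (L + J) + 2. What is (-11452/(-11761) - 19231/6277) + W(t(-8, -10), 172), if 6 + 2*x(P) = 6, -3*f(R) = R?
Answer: 3463074466/73823797 ≈ 46.910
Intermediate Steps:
f(R) = -R/3
x(P) = 0 (x(P) = -3 + (½)*6 = -3 + 3 = 0)
t(L, J) = 2 + J + L (t(L, J) = (J + L) + 2 = 2 + J + L)
W(c, z) = 49 (W(c, z) = (-7 + 0)² = (-7)² = 49)
(-11452/(-11761) - 19231/6277) + W(t(-8, -10), 172) = (-11452/(-11761) - 19231/6277) + 49 = (-11452*(-1/11761) - 19231*1/6277) + 49 = (11452/11761 - 19231/6277) + 49 = -154291587/73823797 + 49 = 3463074466/73823797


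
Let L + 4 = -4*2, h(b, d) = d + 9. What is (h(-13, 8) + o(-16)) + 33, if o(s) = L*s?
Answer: 242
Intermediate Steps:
h(b, d) = 9 + d
L = -12 (L = -4 - 4*2 = -4 - 8 = -12)
o(s) = -12*s
(h(-13, 8) + o(-16)) + 33 = ((9 + 8) - 12*(-16)) + 33 = (17 + 192) + 33 = 209 + 33 = 242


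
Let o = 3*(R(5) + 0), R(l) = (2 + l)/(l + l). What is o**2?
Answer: 441/100 ≈ 4.4100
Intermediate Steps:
R(l) = (2 + l)/(2*l) (R(l) = (2 + l)/((2*l)) = (2 + l)*(1/(2*l)) = (2 + l)/(2*l))
o = 21/10 (o = 3*((1/2)*(2 + 5)/5 + 0) = 3*((1/2)*(1/5)*7 + 0) = 3*(7/10 + 0) = 3*(7/10) = 21/10 ≈ 2.1000)
o**2 = (21/10)**2 = 441/100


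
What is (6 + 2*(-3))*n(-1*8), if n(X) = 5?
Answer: 0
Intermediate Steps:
(6 + 2*(-3))*n(-1*8) = (6 + 2*(-3))*5 = (6 - 6)*5 = 0*5 = 0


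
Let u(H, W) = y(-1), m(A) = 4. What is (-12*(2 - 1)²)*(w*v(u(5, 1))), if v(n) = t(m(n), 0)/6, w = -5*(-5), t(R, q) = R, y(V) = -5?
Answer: -200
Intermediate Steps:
u(H, W) = -5
w = 25
v(n) = ⅔ (v(n) = 4/6 = 4*(⅙) = ⅔)
(-12*(2 - 1)²)*(w*v(u(5, 1))) = (-12*(2 - 1)²)*(25*(⅔)) = -12*1²*(50/3) = -12*1*(50/3) = -12*50/3 = -200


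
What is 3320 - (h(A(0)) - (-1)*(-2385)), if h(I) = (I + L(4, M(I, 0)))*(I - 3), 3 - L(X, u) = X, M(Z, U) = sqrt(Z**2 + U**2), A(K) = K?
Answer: 5702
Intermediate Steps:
M(Z, U) = sqrt(U**2 + Z**2)
L(X, u) = 3 - X
h(I) = (-1 + I)*(-3 + I) (h(I) = (I + (3 - 1*4))*(I - 3) = (I + (3 - 4))*(-3 + I) = (I - 1)*(-3 + I) = (-1 + I)*(-3 + I))
3320 - (h(A(0)) - (-1)*(-2385)) = 3320 - ((3 + 0**2 - 4*0) - (-1)*(-2385)) = 3320 - ((3 + 0 + 0) - 1*2385) = 3320 - (3 - 2385) = 3320 - 1*(-2382) = 3320 + 2382 = 5702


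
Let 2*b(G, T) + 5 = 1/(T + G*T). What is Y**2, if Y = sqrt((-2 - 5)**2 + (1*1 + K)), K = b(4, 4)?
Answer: 1901/40 ≈ 47.525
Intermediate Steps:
b(G, T) = -5/2 + 1/(2*(T + G*T))
K = -99/40 (K = (1/2)*(1 - 5*4 - 5*4*4)/(4*(1 + 4)) = (1/2)*(1/4)*(1 - 20 - 80)/5 = (1/2)*(1/4)*(1/5)*(-99) = -99/40 ≈ -2.4750)
Y = sqrt(19010)/20 (Y = sqrt((-2 - 5)**2 + (1*1 - 99/40)) = sqrt((-7)**2 + (1 - 99/40)) = sqrt(49 - 59/40) = sqrt(1901/40) = sqrt(19010)/20 ≈ 6.8938)
Y**2 = (sqrt(19010)/20)**2 = 1901/40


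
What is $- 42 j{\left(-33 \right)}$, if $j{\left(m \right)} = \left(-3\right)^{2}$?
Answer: $-378$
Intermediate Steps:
$j{\left(m \right)} = 9$
$- 42 j{\left(-33 \right)} = \left(-42\right) 9 = -378$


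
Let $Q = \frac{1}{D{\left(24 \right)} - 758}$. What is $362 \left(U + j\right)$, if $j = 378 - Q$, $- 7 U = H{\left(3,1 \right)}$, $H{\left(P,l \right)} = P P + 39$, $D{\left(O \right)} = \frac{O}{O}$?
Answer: $\frac{711942866}{5299} \approx 1.3435 \cdot 10^{5}$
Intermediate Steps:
$D{\left(O \right)} = 1$
$H{\left(P,l \right)} = 39 + P^{2}$ ($H{\left(P,l \right)} = P^{2} + 39 = 39 + P^{2}$)
$U = - \frac{48}{7}$ ($U = - \frac{39 + 3^{2}}{7} = - \frac{39 + 9}{7} = \left(- \frac{1}{7}\right) 48 = - \frac{48}{7} \approx -6.8571$)
$Q = - \frac{1}{757}$ ($Q = \frac{1}{1 - 758} = \frac{1}{-757} = - \frac{1}{757} \approx -0.001321$)
$j = \frac{286147}{757}$ ($j = 378 - - \frac{1}{757} = 378 + \frac{1}{757} = \frac{286147}{757} \approx 378.0$)
$362 \left(U + j\right) = 362 \left(- \frac{48}{7} + \frac{286147}{757}\right) = 362 \cdot \frac{1966693}{5299} = \frac{711942866}{5299}$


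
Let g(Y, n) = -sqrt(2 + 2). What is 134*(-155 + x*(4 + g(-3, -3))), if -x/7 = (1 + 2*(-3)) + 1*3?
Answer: -17018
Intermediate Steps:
g(Y, n) = -2 (g(Y, n) = -sqrt(4) = -1*2 = -2)
x = 14 (x = -7*((1 + 2*(-3)) + 1*3) = -7*((1 - 6) + 3) = -7*(-5 + 3) = -7*(-2) = 14)
134*(-155 + x*(4 + g(-3, -3))) = 134*(-155 + 14*(4 - 2)) = 134*(-155 + 14*2) = 134*(-155 + 28) = 134*(-127) = -17018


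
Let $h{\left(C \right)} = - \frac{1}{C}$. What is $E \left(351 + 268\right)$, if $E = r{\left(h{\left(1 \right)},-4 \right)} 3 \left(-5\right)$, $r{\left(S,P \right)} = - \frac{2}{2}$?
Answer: $9285$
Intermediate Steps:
$r{\left(S,P \right)} = -1$ ($r{\left(S,P \right)} = \left(-2\right) \frac{1}{2} = -1$)
$E = 15$ ($E = - 3 \left(-5\right) = \left(-1\right) \left(-15\right) = 15$)
$E \left(351 + 268\right) = 15 \left(351 + 268\right) = 15 \cdot 619 = 9285$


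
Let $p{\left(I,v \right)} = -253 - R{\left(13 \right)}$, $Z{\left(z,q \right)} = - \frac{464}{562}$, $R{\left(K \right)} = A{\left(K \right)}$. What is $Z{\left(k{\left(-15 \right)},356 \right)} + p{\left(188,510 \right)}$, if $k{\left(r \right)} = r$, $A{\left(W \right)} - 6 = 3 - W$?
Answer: $- \frac{70201}{281} \approx -249.83$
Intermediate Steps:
$A{\left(W \right)} = 9 - W$ ($A{\left(W \right)} = 6 - \left(-3 + W\right) = 9 - W$)
$R{\left(K \right)} = 9 - K$
$Z{\left(z,q \right)} = - \frac{232}{281}$ ($Z{\left(z,q \right)} = \left(-464\right) \frac{1}{562} = - \frac{232}{281}$)
$p{\left(I,v \right)} = -249$ ($p{\left(I,v \right)} = -253 - \left(9 - 13\right) = -253 - -4 = -253 + 4 = -249$)
$Z{\left(k{\left(-15 \right)},356 \right)} + p{\left(188,510 \right)} = - \frac{232}{281} - 249 = - \frac{70201}{281}$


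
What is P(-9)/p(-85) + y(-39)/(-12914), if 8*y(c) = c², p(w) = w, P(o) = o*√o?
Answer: -1521/103312 + 27*I/85 ≈ -0.014722 + 0.31765*I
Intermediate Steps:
P(o) = o^(3/2)
y(c) = c²/8
P(-9)/p(-85) + y(-39)/(-12914) = (-9)^(3/2)/(-85) + ((⅛)*(-39)²)/(-12914) = -27*I*(-1/85) + ((⅛)*1521)*(-1/12914) = 27*I/85 + (1521/8)*(-1/12914) = 27*I/85 - 1521/103312 = -1521/103312 + 27*I/85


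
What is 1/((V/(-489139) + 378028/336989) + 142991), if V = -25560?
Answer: 164834462471/23570038144867493 ≈ 6.9934e-6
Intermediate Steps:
1/((V/(-489139) + 378028/336989) + 142991) = 1/((-25560/(-489139) + 378028/336989) + 142991) = 1/((-25560*(-1/489139) + 378028*(1/336989)) + 142991) = 1/((25560/489139 + 378028/336989) + 142991) = 1/(193521676732/164834462471 + 142991) = 1/(23570038144867493/164834462471) = 164834462471/23570038144867493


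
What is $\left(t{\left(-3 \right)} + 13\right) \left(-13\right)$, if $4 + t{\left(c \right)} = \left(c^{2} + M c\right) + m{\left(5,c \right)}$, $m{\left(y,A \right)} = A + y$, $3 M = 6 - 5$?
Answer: $-247$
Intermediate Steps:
$M = \frac{1}{3}$ ($M = \frac{6 - 5}{3} = \frac{1}{3} \cdot 1 = \frac{1}{3} \approx 0.33333$)
$t{\left(c \right)} = 1 + c^{2} + \frac{4 c}{3}$ ($t{\left(c \right)} = -4 + \left(\left(c^{2} + \frac{c}{3}\right) + \left(c + 5\right)\right) = -4 + \left(\left(c^{2} + \frac{c}{3}\right) + \left(5 + c\right)\right) = -4 + \left(5 + c^{2} + \frac{4 c}{3}\right) = 1 + c^{2} + \frac{4 c}{3}$)
$\left(t{\left(-3 \right)} + 13\right) \left(-13\right) = \left(\left(1 + \left(-3\right)^{2} + \frac{4}{3} \left(-3\right)\right) + 13\right) \left(-13\right) = \left(\left(1 + 9 - 4\right) + 13\right) \left(-13\right) = \left(6 + 13\right) \left(-13\right) = 19 \left(-13\right) = -247$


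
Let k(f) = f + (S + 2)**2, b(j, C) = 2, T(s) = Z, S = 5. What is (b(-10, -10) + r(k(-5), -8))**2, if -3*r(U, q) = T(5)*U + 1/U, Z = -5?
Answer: 98863249/17424 ≈ 5674.0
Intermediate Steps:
T(s) = -5
k(f) = 49 + f (k(f) = f + (5 + 2)**2 = f + 7**2 = f + 49 = 49 + f)
r(U, q) = -1/(3*U) + 5*U/3 (r(U, q) = -(-5*U + 1/U)/3 = -(1/U - 5*U)/3 = -1/(3*U) + 5*U/3)
(b(-10, -10) + r(k(-5), -8))**2 = (2 + (-1 + 5*(49 - 5)**2)/(3*(49 - 5)))**2 = (2 + (1/3)*(-1 + 5*44**2)/44)**2 = (2 + (1/3)*(1/44)*(-1 + 5*1936))**2 = (2 + (1/3)*(1/44)*(-1 + 9680))**2 = (2 + (1/3)*(1/44)*9679)**2 = (2 + 9679/132)**2 = (9943/132)**2 = 98863249/17424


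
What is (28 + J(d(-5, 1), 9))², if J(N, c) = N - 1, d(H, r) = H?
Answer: 484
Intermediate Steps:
J(N, c) = -1 + N
(28 + J(d(-5, 1), 9))² = (28 + (-1 - 5))² = (28 - 6)² = 22² = 484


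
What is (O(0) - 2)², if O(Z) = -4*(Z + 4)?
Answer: 324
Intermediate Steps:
O(Z) = -16 - 4*Z (O(Z) = -4*(4 + Z) = -16 - 4*Z)
(O(0) - 2)² = ((-16 - 4*0) - 2)² = ((-16 + 0) - 2)² = (-16 - 2)² = (-18)² = 324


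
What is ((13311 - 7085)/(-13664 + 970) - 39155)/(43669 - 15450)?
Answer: -22592718/16282363 ≈ -1.3876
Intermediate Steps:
((13311 - 7085)/(-13664 + 970) - 39155)/(43669 - 15450) = (6226/(-12694) - 39155)/28219 = (6226*(-1/12694) - 39155)*(1/28219) = (-283/577 - 39155)*(1/28219) = -22592718/577*1/28219 = -22592718/16282363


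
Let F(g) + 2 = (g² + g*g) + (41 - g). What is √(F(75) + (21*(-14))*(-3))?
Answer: 24*√21 ≈ 109.98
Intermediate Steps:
F(g) = 39 - g + 2*g² (F(g) = -2 + ((g² + g*g) + (41 - g)) = -2 + ((g² + g²) + (41 - g)) = -2 + (2*g² + (41 - g)) = -2 + (41 - g + 2*g²) = 39 - g + 2*g²)
√(F(75) + (21*(-14))*(-3)) = √((39 - 1*75 + 2*75²) + (21*(-14))*(-3)) = √((39 - 75 + 2*5625) - 294*(-3)) = √((39 - 75 + 11250) + 882) = √(11214 + 882) = √12096 = 24*√21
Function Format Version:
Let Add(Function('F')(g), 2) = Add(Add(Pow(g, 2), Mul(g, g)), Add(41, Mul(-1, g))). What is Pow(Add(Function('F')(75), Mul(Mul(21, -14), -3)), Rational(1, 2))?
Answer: Mul(24, Pow(21, Rational(1, 2))) ≈ 109.98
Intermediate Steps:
Function('F')(g) = Add(39, Mul(-1, g), Mul(2, Pow(g, 2))) (Function('F')(g) = Add(-2, Add(Add(Pow(g, 2), Mul(g, g)), Add(41, Mul(-1, g)))) = Add(-2, Add(Add(Pow(g, 2), Pow(g, 2)), Add(41, Mul(-1, g)))) = Add(-2, Add(Mul(2, Pow(g, 2)), Add(41, Mul(-1, g)))) = Add(-2, Add(41, Mul(-1, g), Mul(2, Pow(g, 2)))) = Add(39, Mul(-1, g), Mul(2, Pow(g, 2))))
Pow(Add(Function('F')(75), Mul(Mul(21, -14), -3)), Rational(1, 2)) = Pow(Add(Add(39, Mul(-1, 75), Mul(2, Pow(75, 2))), Mul(Mul(21, -14), -3)), Rational(1, 2)) = Pow(Add(Add(39, -75, Mul(2, 5625)), Mul(-294, -3)), Rational(1, 2)) = Pow(Add(Add(39, -75, 11250), 882), Rational(1, 2)) = Pow(Add(11214, 882), Rational(1, 2)) = Pow(12096, Rational(1, 2)) = Mul(24, Pow(21, Rational(1, 2)))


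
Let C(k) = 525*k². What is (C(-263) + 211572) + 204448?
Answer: 36729745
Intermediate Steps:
(C(-263) + 211572) + 204448 = (525*(-263)² + 211572) + 204448 = (525*69169 + 211572) + 204448 = (36313725 + 211572) + 204448 = 36525297 + 204448 = 36729745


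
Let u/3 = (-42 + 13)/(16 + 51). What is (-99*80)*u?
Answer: 689040/67 ≈ 10284.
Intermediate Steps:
u = -87/67 (u = 3*((-42 + 13)/(16 + 51)) = 3*(-29/67) = -87/67 ≈ -1.2985)
(-99*80)*u = -99*80*(-87/67) = -7920*(-87/67) = 689040/67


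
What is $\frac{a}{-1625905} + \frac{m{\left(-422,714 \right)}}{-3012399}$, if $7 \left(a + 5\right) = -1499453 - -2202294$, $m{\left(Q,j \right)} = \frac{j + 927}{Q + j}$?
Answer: $- \frac{206073749172061}{3337085224806060} \approx -0.061753$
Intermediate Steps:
$m{\left(Q,j \right)} = \frac{927 + j}{Q + j}$
$a = \frac{702806}{7}$ ($a = -5 + \frac{-1499453 - -2202294}{7} = -5 + \frac{-1499453 + 2202294}{7} = -5 + \frac{1}{7} \cdot 702841 = -5 + \frac{702841}{7} = \frac{702806}{7} \approx 1.004 \cdot 10^{5}$)
$\frac{a}{-1625905} + \frac{m{\left(-422,714 \right)}}{-3012399} = \frac{702806}{7 \left(-1625905\right)} + \frac{\frac{1}{-422 + 714} \left(927 + 714\right)}{-3012399} = \frac{702806}{7} \left(- \frac{1}{1625905}\right) + \frac{1}{292} \cdot 1641 \left(- \frac{1}{3012399}\right) = - \frac{702806}{11381335} + \frac{1}{292} \cdot 1641 \left(- \frac{1}{3012399}\right) = - \frac{702806}{11381335} + \frac{1641}{292} \left(- \frac{1}{3012399}\right) = - \frac{702806}{11381335} - \frac{547}{293206836} = - \frac{206073749172061}{3337085224806060}$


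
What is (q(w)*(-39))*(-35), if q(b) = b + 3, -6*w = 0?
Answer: 4095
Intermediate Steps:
w = 0 (w = -⅙*0 = 0)
q(b) = 3 + b
(q(w)*(-39))*(-35) = ((3 + 0)*(-39))*(-35) = (3*(-39))*(-35) = -117*(-35) = 4095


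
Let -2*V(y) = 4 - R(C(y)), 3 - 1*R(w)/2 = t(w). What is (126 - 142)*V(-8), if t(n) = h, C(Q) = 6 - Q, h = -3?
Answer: -64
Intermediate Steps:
t(n) = -3
R(w) = 12 (R(w) = 6 - 2*(-3) = 6 + 6 = 12)
V(y) = 4 (V(y) = -(4 - 1*12)/2 = -(4 - 12)/2 = -1/2*(-8) = 4)
(126 - 142)*V(-8) = (126 - 142)*4 = -16*4 = -64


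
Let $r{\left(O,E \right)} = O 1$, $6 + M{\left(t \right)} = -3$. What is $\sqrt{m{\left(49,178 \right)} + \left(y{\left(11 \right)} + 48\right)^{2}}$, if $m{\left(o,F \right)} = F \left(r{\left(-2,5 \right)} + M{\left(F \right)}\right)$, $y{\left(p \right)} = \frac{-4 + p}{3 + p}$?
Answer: $\frac{\sqrt{1577}}{2} \approx 19.856$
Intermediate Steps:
$M{\left(t \right)} = -9$ ($M{\left(t \right)} = -6 - 3 = -9$)
$r{\left(O,E \right)} = O$
$y{\left(p \right)} = \frac{-4 + p}{3 + p}$
$m{\left(o,F \right)} = - 11 F$ ($m{\left(o,F \right)} = F \left(-2 - 9\right) = F \left(-11\right) = - 11 F$)
$\sqrt{m{\left(49,178 \right)} + \left(y{\left(11 \right)} + 48\right)^{2}} = \sqrt{\left(-11\right) 178 + \left(\frac{-4 + 11}{3 + 11} + 48\right)^{2}} = \sqrt{-1958 + \left(\frac{1}{14} \cdot 7 + 48\right)^{2}} = \sqrt{-1958 + \left(\frac{1}{2} + 48\right)^{2}} = \sqrt{-1958 + \left(\frac{97}{2}\right)^{2}} = \sqrt{-1958 + \frac{9409}{4}} = \sqrt{\frac{1577}{4}} = \frac{\sqrt{1577}}{2}$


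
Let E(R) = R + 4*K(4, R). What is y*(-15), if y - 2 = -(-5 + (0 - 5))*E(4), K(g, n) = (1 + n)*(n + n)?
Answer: -24630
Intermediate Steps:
K(g, n) = 2*n*(1 + n) (K(g, n) = (1 + n)*(2*n) = 2*n*(1 + n))
E(R) = R + 8*R*(1 + R) (E(R) = R + 4*(2*R*(1 + R)) = R + 8*R*(1 + R))
y = 1642 (y = 2 - (-5 + (0 - 5))*4*(9 + 8*4) = 2 - (-5 - 5)*4*(9 + 32) = 2 - (-10)*4*41 = 2 - (-10)*164 = 2 - 1*(-1640) = 2 + 1640 = 1642)
y*(-15) = 1642*(-15) = -24630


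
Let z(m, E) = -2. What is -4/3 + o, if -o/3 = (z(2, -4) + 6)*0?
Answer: -4/3 ≈ -1.3333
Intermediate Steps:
o = 0 (o = -3*(-2 + 6)*0 = -12*0 = -3*0 = 0)
-4/3 + o = -4/3 + 0 = -4/3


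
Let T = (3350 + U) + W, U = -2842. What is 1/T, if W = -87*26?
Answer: -1/1754 ≈ -0.00057013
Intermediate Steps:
W = -2262
T = -1754 (T = (3350 - 2842) - 2262 = 508 - 2262 = -1754)
1/T = 1/(-1754) = -1/1754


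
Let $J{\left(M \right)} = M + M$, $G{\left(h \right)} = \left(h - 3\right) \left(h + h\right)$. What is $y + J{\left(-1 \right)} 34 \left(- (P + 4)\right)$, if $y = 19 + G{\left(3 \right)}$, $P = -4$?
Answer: $19$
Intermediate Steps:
$G{\left(h \right)} = 2 h \left(-3 + h\right)$ ($G{\left(h \right)} = \left(-3 + h\right) 2 h = 2 h \left(-3 + h\right)$)
$J{\left(M \right)} = 2 M$
$y = 19$ ($y = 19 + 2 \cdot 3 \left(-3 + 3\right) = 19 + 2 \cdot 3 \cdot 0 = 19 + 0 = 19$)
$y + J{\left(-1 \right)} 34 \left(- (P + 4)\right) = 19 + 2 \left(-1\right) 34 \left(- (-4 + 4)\right) = 19 - 2 \cdot 34 \left(\left(-1\right) 0\right) = 19 - 2 \cdot 34 \cdot 0 = 19 - 0 = 19 + 0 = 19$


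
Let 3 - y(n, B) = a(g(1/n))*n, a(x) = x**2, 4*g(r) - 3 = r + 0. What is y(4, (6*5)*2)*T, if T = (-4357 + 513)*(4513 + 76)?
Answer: -101430667/16 ≈ -6.3394e+6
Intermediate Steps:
g(r) = 3/4 + r/4 (g(r) = 3/4 + (r + 0)/4 = 3/4 + r/4)
T = -17640116 (T = -3844*4589 = -17640116)
y(n, B) = 3 - n*(3/4 + 1/(4*n))**2 (y(n, B) = 3 - (3/4 + 1/(4*n))**2*n = 3 - n*(3/4 + 1/(4*n))**2)
y(4, (6*5)*2)*T = (3 - 1/16*(1 + 3*4)**2/4)*(-17640116) = (3 - 1/16*1/4*(1 + 12)**2)*(-17640116) = (3 - 1/16*1/4*13**2)*(-17640116) = (3 - 1/16*1/4*169)*(-17640116) = (3 - 169/64)*(-17640116) = (23/64)*(-17640116) = -101430667/16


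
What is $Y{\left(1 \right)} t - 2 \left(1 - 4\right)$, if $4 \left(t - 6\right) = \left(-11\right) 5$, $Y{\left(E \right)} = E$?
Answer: $- \frac{7}{4} \approx -1.75$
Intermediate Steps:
$t = - \frac{31}{4}$ ($t = 6 + \frac{\left(-11\right) 5}{4} = 6 + \frac{1}{4} \left(-55\right) = 6 - \frac{55}{4} = - \frac{31}{4} \approx -7.75$)
$Y{\left(1 \right)} t - 2 \left(1 - 4\right) = 1 \left(- \frac{31}{4}\right) - 2 \left(1 - 4\right) = - \frac{31}{4} - -6 = - \frac{31}{4} + 6 = - \frac{7}{4}$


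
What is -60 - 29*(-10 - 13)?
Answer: 607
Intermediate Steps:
-60 - 29*(-10 - 13) = -60 - 29*(-23) = -60 + 667 = 607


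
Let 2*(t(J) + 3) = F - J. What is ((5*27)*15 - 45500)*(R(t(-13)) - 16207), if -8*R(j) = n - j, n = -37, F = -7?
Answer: 5635186025/8 ≈ 7.0440e+8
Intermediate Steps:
t(J) = -13/2 - J/2 (t(J) = -3 + (-7 - J)/2 = -3 + (-7/2 - J/2) = -13/2 - J/2)
R(j) = 37/8 + j/8 (R(j) = -(-37 - j)/8 = 37/8 + j/8)
((5*27)*15 - 45500)*(R(t(-13)) - 16207) = ((5*27)*15 - 45500)*((37/8 + (-13/2 - 1/2*(-13))/8) - 16207) = (135*15 - 45500)*((37/8 + (-13/2 + 13/2)/8) - 16207) = (2025 - 45500)*((37/8 + (1/8)*0) - 16207) = -43475*((37/8 + 0) - 16207) = -43475*(37/8 - 16207) = -43475*(-129619/8) = 5635186025/8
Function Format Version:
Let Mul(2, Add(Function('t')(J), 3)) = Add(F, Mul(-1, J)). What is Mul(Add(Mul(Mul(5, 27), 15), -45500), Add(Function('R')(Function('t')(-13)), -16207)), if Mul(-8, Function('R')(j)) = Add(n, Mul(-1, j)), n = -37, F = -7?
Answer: Rational(5635186025, 8) ≈ 7.0440e+8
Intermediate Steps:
Function('t')(J) = Add(Rational(-13, 2), Mul(Rational(-1, 2), J)) (Function('t')(J) = Add(-3, Mul(Rational(1, 2), Add(-7, Mul(-1, J)))) = Add(-3, Add(Rational(-7, 2), Mul(Rational(-1, 2), J))) = Add(Rational(-13, 2), Mul(Rational(-1, 2), J)))
Function('R')(j) = Add(Rational(37, 8), Mul(Rational(1, 8), j)) (Function('R')(j) = Mul(Rational(-1, 8), Add(-37, Mul(-1, j))) = Add(Rational(37, 8), Mul(Rational(1, 8), j)))
Mul(Add(Mul(Mul(5, 27), 15), -45500), Add(Function('R')(Function('t')(-13)), -16207)) = Mul(Add(Mul(Mul(5, 27), 15), -45500), Add(Add(Rational(37, 8), Mul(Rational(1, 8), Add(Rational(-13, 2), Mul(Rational(-1, 2), -13)))), -16207)) = Mul(Add(Mul(135, 15), -45500), Add(Add(Rational(37, 8), Mul(Rational(1, 8), Add(Rational(-13, 2), Rational(13, 2)))), -16207)) = Mul(Add(2025, -45500), Add(Add(Rational(37, 8), Mul(Rational(1, 8), 0)), -16207)) = Mul(-43475, Add(Add(Rational(37, 8), 0), -16207)) = Mul(-43475, Add(Rational(37, 8), -16207)) = Mul(-43475, Rational(-129619, 8)) = Rational(5635186025, 8)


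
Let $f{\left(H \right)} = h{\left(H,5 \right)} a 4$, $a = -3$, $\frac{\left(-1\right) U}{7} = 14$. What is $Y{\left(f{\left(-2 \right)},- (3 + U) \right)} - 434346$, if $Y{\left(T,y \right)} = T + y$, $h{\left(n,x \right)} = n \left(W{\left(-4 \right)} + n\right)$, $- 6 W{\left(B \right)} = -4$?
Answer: $-434283$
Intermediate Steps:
$W{\left(B \right)} = \frac{2}{3}$ ($W{\left(B \right)} = \left(- \frac{1}{6}\right) \left(-4\right) = \frac{2}{3}$)
$U = -98$ ($U = \left(-7\right) 14 = -98$)
$h{\left(n,x \right)} = n \left(\frac{2}{3} + n\right)$
$f{\left(H \right)} = - 4 H \left(2 + 3 H\right)$ ($f{\left(H \right)} = \frac{H \left(2 + 3 H\right)}{3} \left(-3\right) 4 = - H \left(2 + 3 H\right) 4 = - 4 H \left(2 + 3 H\right)$)
$Y{\left(f{\left(-2 \right)},- (3 + U) \right)} - 434346 = \left(\left(-4\right) \left(-2\right) \left(2 + 3 \left(-2\right)\right) - \left(3 - 98\right)\right) - 434346 = \left(\left(-4\right) \left(-2\right) \left(2 - 6\right) - -95\right) - 434346 = \left(\left(-4\right) \left(-2\right) \left(-4\right) + 95\right) - 434346 = \left(-32 + 95\right) - 434346 = 63 - 434346 = -434283$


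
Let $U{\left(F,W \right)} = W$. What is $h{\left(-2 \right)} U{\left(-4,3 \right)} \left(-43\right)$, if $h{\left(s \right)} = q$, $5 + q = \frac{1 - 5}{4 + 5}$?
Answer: $\frac{2107}{3} \approx 702.33$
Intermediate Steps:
$q = - \frac{49}{9}$ ($q = -5 + \frac{1 - 5}{4 + 5} = -5 - \frac{4}{9} = - \frac{49}{9} \approx -5.4444$)
$h{\left(s \right)} = - \frac{49}{9}$
$h{\left(-2 \right)} U{\left(-4,3 \right)} \left(-43\right) = \left(- \frac{49}{9}\right) 3 \left(-43\right) = \left(- \frac{49}{3}\right) \left(-43\right) = \frac{2107}{3}$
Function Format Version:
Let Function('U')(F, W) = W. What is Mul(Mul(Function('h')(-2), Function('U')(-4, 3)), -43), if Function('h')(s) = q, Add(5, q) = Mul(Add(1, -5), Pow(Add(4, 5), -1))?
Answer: Rational(2107, 3) ≈ 702.33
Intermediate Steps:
q = Rational(-49, 9) (q = Add(-5, Mul(Add(1, -5), Pow(Add(4, 5), -1))) = Add(-5, Mul(-4, Pow(9, -1))) = Add(-5, Mul(-4, Rational(1, 9))) = Add(-5, Rational(-4, 9)) = Rational(-49, 9) ≈ -5.4444)
Function('h')(s) = Rational(-49, 9)
Mul(Mul(Function('h')(-2), Function('U')(-4, 3)), -43) = Mul(Mul(Rational(-49, 9), 3), -43) = Mul(Rational(-49, 3), -43) = Rational(2107, 3)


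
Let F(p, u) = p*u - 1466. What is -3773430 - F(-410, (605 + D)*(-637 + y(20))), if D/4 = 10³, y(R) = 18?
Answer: -1172474914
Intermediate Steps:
D = 4000 (D = 4*10³ = 4*1000 = 4000)
F(p, u) = -1466 + p*u
-3773430 - F(-410, (605 + D)*(-637 + y(20))) = -3773430 - (-1466 - 410*(605 + 4000)*(-637 + 18)) = -3773430 - (-1466 - 1888050*(-619)) = -3773430 - (-1466 - 410*(-2850495)) = -3773430 - (-1466 + 1168702950) = -3773430 - 1*1168701484 = -3773430 - 1168701484 = -1172474914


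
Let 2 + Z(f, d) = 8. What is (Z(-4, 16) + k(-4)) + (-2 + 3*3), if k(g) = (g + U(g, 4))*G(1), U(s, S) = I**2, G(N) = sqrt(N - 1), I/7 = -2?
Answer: 13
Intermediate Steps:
I = -14 (I = 7*(-2) = -14)
G(N) = sqrt(-1 + N)
U(s, S) = 196 (U(s, S) = (-14)**2 = 196)
Z(f, d) = 6 (Z(f, d) = -2 + 8 = 6)
k(g) = 0 (k(g) = (g + 196)*sqrt(-1 + 1) = (196 + g)*sqrt(0) = (196 + g)*0 = 0)
(Z(-4, 16) + k(-4)) + (-2 + 3*3) = (6 + 0) + (-2 + 3*3) = 6 + (-2 + 9) = 6 + 7 = 13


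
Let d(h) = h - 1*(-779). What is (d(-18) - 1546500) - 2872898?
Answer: -4418637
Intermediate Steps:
d(h) = 779 + h (d(h) = h + 779 = 779 + h)
(d(-18) - 1546500) - 2872898 = ((779 - 18) - 1546500) - 2872898 = (761 - 1546500) - 2872898 = -1545739 - 2872898 = -4418637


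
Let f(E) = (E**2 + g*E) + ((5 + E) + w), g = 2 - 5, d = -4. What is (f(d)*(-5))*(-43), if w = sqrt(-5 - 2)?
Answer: 6235 + 215*I*sqrt(7) ≈ 6235.0 + 568.84*I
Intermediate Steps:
w = I*sqrt(7) (w = sqrt(-7) = I*sqrt(7) ≈ 2.6458*I)
g = -3
f(E) = 5 + E**2 - 2*E + I*sqrt(7) (f(E) = (E**2 - 3*E) + ((5 + E) + I*sqrt(7)) = (E**2 - 3*E) + (5 + E + I*sqrt(7)) = 5 + E**2 - 2*E + I*sqrt(7))
(f(d)*(-5))*(-43) = ((5 + (-4)**2 - 2*(-4) + I*sqrt(7))*(-5))*(-43) = ((5 + 16 + 8 + I*sqrt(7))*(-5))*(-43) = ((29 + I*sqrt(7))*(-5))*(-43) = (-145 - 5*I*sqrt(7))*(-43) = 6235 + 215*I*sqrt(7)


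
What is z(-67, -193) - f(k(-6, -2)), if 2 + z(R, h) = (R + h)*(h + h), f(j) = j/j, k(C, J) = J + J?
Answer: 100357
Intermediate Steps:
k(C, J) = 2*J
f(j) = 1
z(R, h) = -2 + 2*h*(R + h) (z(R, h) = -2 + (R + h)*(h + h) = -2 + (R + h)*(2*h) = -2 + 2*h*(R + h))
z(-67, -193) - f(k(-6, -2)) = (-2 + 2*(-193)² + 2*(-67)*(-193)) - 1*1 = (-2 + 2*37249 + 25862) - 1 = (-2 + 74498 + 25862) - 1 = 100358 - 1 = 100357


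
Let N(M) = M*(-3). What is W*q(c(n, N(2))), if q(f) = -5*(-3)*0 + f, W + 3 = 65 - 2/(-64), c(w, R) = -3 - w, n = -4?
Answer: 1985/32 ≈ 62.031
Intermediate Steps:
N(M) = -3*M
W = 1985/32 (W = -3 + (65 - 2/(-64)) = -3 + (65 - 2*(-1)/64) = -3 + (65 - 1*(-1/32)) = -3 + (65 + 1/32) = -3 + 2081/32 = 1985/32 ≈ 62.031)
q(f) = f (q(f) = 15*0 + f = 0 + f = f)
W*q(c(n, N(2))) = 1985*(-3 - 1*(-4))/32 = 1985*(-3 + 4)/32 = (1985/32)*1 = 1985/32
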